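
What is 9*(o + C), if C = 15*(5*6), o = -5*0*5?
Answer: 4050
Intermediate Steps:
o = 0 (o = 0*5 = 0)
C = 450 (C = 15*30 = 450)
9*(o + C) = 9*(0 + 450) = 9*450 = 4050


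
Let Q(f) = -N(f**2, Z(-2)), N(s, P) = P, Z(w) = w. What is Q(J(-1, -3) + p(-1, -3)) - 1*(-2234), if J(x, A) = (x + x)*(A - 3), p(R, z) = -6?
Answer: 2236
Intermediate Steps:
J(x, A) = 2*x*(-3 + A) (J(x, A) = (2*x)*(-3 + A) = 2*x*(-3 + A))
Q(f) = 2 (Q(f) = -1*(-2) = 2)
Q(J(-1, -3) + p(-1, -3)) - 1*(-2234) = 2 - 1*(-2234) = 2 + 2234 = 2236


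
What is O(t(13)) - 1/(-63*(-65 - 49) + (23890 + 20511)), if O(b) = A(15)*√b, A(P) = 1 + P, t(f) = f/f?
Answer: 825327/51583 ≈ 16.000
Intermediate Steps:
t(f) = 1
O(b) = 16*√b (O(b) = (1 + 15)*√b = 16*√b)
O(t(13)) - 1/(-63*(-65 - 49) + (23890 + 20511)) = 16*√1 - 1/(-63*(-65 - 49) + (23890 + 20511)) = 16*1 - 1/(-63*(-114) + 44401) = 16 - 1/(7182 + 44401) = 16 - 1/51583 = 825327/51583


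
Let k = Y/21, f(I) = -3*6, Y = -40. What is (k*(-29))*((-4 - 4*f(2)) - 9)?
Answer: 68440/21 ≈ 3259.0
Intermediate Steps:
f(I) = -18
k = -40/21 ≈ -1.9048
(k*(-29))*((-4 - 4*f(2)) - 9) = (-40/21*(-29))*((-4 - 4*(-18)) - 9) = 1160*((-4 + 72) - 9)/21 = 1160*(68 - 9)/21 = (1160/21)*59 = 68440/21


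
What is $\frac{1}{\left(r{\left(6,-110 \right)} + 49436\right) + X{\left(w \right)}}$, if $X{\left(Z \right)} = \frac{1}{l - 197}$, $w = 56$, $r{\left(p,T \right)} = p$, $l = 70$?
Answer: $\frac{127}{6279133} \approx 2.0226 \cdot 10^{-5}$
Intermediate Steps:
$X{\left(Z \right)} = - \frac{1}{127}$ ($X{\left(Z \right)} = \frac{1}{70 - 197} = \frac{1}{-127} = - \frac{1}{127}$)
$\frac{1}{\left(r{\left(6,-110 \right)} + 49436\right) + X{\left(w \right)}} = \frac{1}{\left(6 + 49436\right) - \frac{1}{127}} = \frac{1}{49442 - \frac{1}{127}} = \frac{1}{\frac{6279133}{127}} = \frac{127}{6279133}$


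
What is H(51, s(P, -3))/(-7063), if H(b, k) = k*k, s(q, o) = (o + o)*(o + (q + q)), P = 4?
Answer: -900/7063 ≈ -0.12742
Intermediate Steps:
s(q, o) = 2*o*(o + 2*q) (s(q, o) = (2*o)*(o + 2*q) = 2*o*(o + 2*q))
H(b, k) = k**2
H(51, s(P, -3))/(-7063) = (2*(-3)*(-3 + 2*4))**2/(-7063) = (2*(-3)*(-3 + 8))**2*(-1/7063) = (2*(-3)*5)**2*(-1/7063) = (-30)**2*(-1/7063) = 900*(-1/7063) = -900/7063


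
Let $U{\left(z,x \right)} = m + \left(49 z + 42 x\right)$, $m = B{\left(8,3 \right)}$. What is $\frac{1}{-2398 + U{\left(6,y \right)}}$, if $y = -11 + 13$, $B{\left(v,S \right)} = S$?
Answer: $- \frac{1}{2017} \approx -0.00049579$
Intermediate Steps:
$m = 3$
$y = 2$
$U{\left(z,x \right)} = 3 + 42 x + 49 z$ ($U{\left(z,x \right)} = 3 + \left(49 z + 42 x\right) = 3 + \left(42 x + 49 z\right) = 3 + 42 x + 49 z$)
$\frac{1}{-2398 + U{\left(6,y \right)}} = \frac{1}{-2398 + \left(3 + 42 \cdot 2 + 49 \cdot 6\right)} = \frac{1}{-2398 + \left(3 + 84 + 294\right)} = \frac{1}{-2398 + 381} = \frac{1}{-2017} = - \frac{1}{2017}$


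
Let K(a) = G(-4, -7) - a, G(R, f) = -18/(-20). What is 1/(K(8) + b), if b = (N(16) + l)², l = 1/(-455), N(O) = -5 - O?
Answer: 414050/179694517 ≈ 0.0023042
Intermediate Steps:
l = -1/455 ≈ -0.0021978
b = 91317136/207025 (b = ((-5 - 1*16) - 1/455)² = ((-5 - 16) - 1/455)² = (-21 - 1/455)² = (-9556/455)² = 91317136/207025 ≈ 441.09)
G(R, f) = 9/10 (G(R, f) = -18*(-1/20) = 9/10)
K(a) = 9/10 - a
1/(K(8) + b) = 1/((9/10 - 1*8) + 91317136/207025) = 1/((9/10 - 8) + 91317136/207025) = 1/(-71/10 + 91317136/207025) = 1/(179694517/414050) = 414050/179694517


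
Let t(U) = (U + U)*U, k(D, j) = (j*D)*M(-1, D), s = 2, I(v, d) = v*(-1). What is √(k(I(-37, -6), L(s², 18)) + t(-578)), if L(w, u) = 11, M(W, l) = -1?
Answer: √667761 ≈ 817.17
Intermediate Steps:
I(v, d) = -v
k(D, j) = -D*j (k(D, j) = (j*D)*(-1) = (D*j)*(-1) = -D*j)
t(U) = 2*U² (t(U) = (2*U)*U = 2*U²)
√(k(I(-37, -6), L(s², 18)) + t(-578)) = √(-1*(-1*(-37))*11 + 2*(-578)²) = √(-1*37*11 + 2*334084) = √(-407 + 668168) = √667761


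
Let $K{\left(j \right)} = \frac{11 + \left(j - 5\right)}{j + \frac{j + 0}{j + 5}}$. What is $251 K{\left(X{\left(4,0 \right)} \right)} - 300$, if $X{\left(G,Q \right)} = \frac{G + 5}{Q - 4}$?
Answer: $- \frac{5461}{9} \approx -606.78$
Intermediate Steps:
$X{\left(G,Q \right)} = \frac{5 + G}{-4 + Q}$
$K{\left(j \right)} = \frac{6 + j}{j + \frac{j}{5 + j}}$ ($K{\left(j \right)} = \frac{11 + \left(-5 + j\right)}{j + \frac{j}{5 + j}} = \frac{6 + j}{j + \frac{j}{5 + j}}$)
$251 K{\left(X{\left(4,0 \right)} \right)} - 300 = 251 \frac{5 + \frac{5 + 4}{-4 + 0}}{\frac{1}{-4 + 0} \left(5 + 4\right)} - 300 = 251 \frac{5 + \frac{1}{-4} \cdot 9}{\frac{1}{-4} \cdot 9} - 300 = 251 \frac{5 - \frac{9}{4}}{\left(- \frac{1}{4}\right) 9} - 300 = 251 \frac{5 - \frac{9}{4}}{- \frac{9}{4}} - 300 = 251 \left(\left(- \frac{4}{9}\right) \frac{11}{4}\right) - 300 = 251 \left(- \frac{11}{9}\right) - 300 = - \frac{2761}{9} - 300 = - \frac{5461}{9}$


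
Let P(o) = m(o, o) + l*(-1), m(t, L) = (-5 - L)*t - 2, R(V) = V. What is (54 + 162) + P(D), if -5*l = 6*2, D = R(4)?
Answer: 902/5 ≈ 180.40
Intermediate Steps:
D = 4
m(t, L) = -2 + t*(-5 - L) (m(t, L) = t*(-5 - L) - 2 = -2 + t*(-5 - L))
l = -12/5 (l = -6*2/5 = -⅕*12 = -12/5 ≈ -2.4000)
P(o) = ⅖ - o² - 5*o (P(o) = (-2 - 5*o - o*o) - 12/5*(-1) = (-2 - 5*o - o²) + 12/5 = (-2 - o² - 5*o) + 12/5 = ⅖ - o² - 5*o)
(54 + 162) + P(D) = (54 + 162) + (⅖ - 1*4² - 5*4) = 216 + (⅖ - 1*16 - 20) = 216 + (⅖ - 16 - 20) = 216 - 178/5 = 902/5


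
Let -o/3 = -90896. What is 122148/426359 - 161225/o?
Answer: -35431435951/116262982992 ≈ -0.30475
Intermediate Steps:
o = 272688 (o = -3*(-90896) = 272688)
122148/426359 - 161225/o = 122148/426359 - 161225/272688 = -35431435951/116262982992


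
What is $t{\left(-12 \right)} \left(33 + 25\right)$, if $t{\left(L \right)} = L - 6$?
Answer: $-1044$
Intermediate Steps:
$t{\left(L \right)} = -6 + L$
$t{\left(-12 \right)} \left(33 + 25\right) = \left(-6 - 12\right) \left(33 + 25\right) = \left(-18\right) 58 = -1044$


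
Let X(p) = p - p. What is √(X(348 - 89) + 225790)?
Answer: √225790 ≈ 475.17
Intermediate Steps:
X(p) = 0
√(X(348 - 89) + 225790) = √(0 + 225790) = √225790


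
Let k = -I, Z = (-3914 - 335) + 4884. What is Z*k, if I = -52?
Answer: 33020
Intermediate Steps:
Z = 635 (Z = -4249 + 4884 = 635)
k = 52 (k = -1*(-52) = 52)
Z*k = 635*52 = 33020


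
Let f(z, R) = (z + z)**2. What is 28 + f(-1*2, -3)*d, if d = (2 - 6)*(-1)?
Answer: 92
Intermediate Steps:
f(z, R) = 4*z**2 (f(z, R) = (2*z)**2 = 4*z**2)
d = 4 (d = -4*(-1) = 4)
28 + f(-1*2, -3)*d = 28 + (4*(-1*2)**2)*4 = 28 + (4*(-2)**2)*4 = 28 + (4*4)*4 = 28 + 16*4 = 28 + 64 = 92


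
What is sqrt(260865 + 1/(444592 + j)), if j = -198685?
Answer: 2*sqrt(438182568264647)/81969 ≈ 510.75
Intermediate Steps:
sqrt(260865 + 1/(444592 + j)) = sqrt(260865 + 1/(444592 - 198685)) = sqrt(260865 + 1/245907) = sqrt(64148529556/245907) = 2*sqrt(438182568264647)/81969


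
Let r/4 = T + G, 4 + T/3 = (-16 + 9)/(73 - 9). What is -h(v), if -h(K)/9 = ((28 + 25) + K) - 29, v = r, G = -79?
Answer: -49149/16 ≈ -3071.8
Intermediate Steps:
T = -789/64 (T = -12 + 3*((-16 + 9)/(73 - 9)) = -12 + 3*(-7/64) = -12 - 21/64 = -789/64 ≈ -12.328)
r = -5845/16 (r = 4*(-789/64 - 79) = 4*(-5845/64) = -5845/16 ≈ -365.31)
v = -5845/16 ≈ -365.31
h(K) = -216 - 9*K (h(K) = -9*(((28 + 25) + K) - 29) = -9*((53 + K) - 29) = -9*(24 + K) = -216 - 9*K)
-h(v) = -(-216 - 9*(-5845/16)) = -(-216 + 52605/16) = -1*49149/16 = -49149/16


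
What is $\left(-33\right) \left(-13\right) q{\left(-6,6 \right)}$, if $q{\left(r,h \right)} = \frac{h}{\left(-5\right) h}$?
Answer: $- \frac{429}{5} \approx -85.8$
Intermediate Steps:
$q{\left(r,h \right)} = - \frac{1}{5}$ ($q{\left(r,h \right)} = h \left(- \frac{1}{5 h}\right) = - \frac{1}{5}$)
$\left(-33\right) \left(-13\right) q{\left(-6,6 \right)} = \left(-33\right) \left(-13\right) \left(- \frac{1}{5}\right) = 429 \left(- \frac{1}{5}\right) = - \frac{429}{5}$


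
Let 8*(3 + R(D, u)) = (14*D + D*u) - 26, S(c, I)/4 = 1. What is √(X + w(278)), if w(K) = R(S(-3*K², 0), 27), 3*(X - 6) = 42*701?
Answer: √39337/2 ≈ 99.168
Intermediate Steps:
S(c, I) = 4 (S(c, I) = 4*1 = 4)
X = 9820 (X = 6 + (42*701)/3 = 6 + (⅓)*29442 = 6 + 9814 = 9820)
R(D, u) = -25/4 + 7*D/4 + D*u/8 (R(D, u) = -3 + ((14*D + D*u) - 26)/8 = -3 + (-26 + 14*D + D*u)/8 = -3 + (-13/4 + 7*D/4 + D*u/8) = -25/4 + 7*D/4 + D*u/8)
w(K) = 57/4 (w(K) = -25/4 + (7/4)*4 + (⅛)*4*27 = -25/4 + 7 + 27/2 = 57/4)
√(X + w(278)) = √(9820 + 57/4) = √(39337/4) = √39337/2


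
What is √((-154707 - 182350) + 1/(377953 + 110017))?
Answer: I*√80258233481903330/487970 ≈ 580.57*I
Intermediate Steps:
√((-154707 - 182350) + 1/(377953 + 110017)) = √(-337057 + 1/487970) = √(-164473704289/487970) = I*√80258233481903330/487970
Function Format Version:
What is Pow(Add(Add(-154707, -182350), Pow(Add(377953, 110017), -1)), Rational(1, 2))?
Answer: Mul(Rational(1, 487970), I, Pow(80258233481903330, Rational(1, 2))) ≈ Mul(580.57, I)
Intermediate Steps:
Pow(Add(Add(-154707, -182350), Pow(Add(377953, 110017), -1)), Rational(1, 2)) = Pow(Add(-337057, Pow(487970, -1)), Rational(1, 2)) = Pow(Add(-337057, Rational(1, 487970)), Rational(1, 2)) = Pow(Rational(-164473704289, 487970), Rational(1, 2)) = Mul(Rational(1, 487970), I, Pow(80258233481903330, Rational(1, 2)))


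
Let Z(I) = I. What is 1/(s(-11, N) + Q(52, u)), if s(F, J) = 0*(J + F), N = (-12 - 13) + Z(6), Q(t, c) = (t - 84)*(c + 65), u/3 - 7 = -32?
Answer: 1/320 ≈ 0.0031250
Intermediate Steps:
u = -75 (u = 21 + 3*(-32) = 21 - 96 = -75)
Q(t, c) = (-84 + t)*(65 + c)
N = -19 (N = (-12 - 13) + 6 = -25 + 6 = -19)
s(F, J) = 0 (s(F, J) = 0*(F + J) = 0)
1/(s(-11, N) + Q(52, u)) = 1/(0 + (-5460 - 84*(-75) + 65*52 - 75*52)) = 1/(0 + (-5460 + 6300 + 3380 - 3900)) = 1/(0 + 320) = 1/320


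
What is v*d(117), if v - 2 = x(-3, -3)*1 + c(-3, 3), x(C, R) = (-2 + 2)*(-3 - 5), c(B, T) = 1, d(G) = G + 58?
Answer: 525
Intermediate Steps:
d(G) = 58 + G
x(C, R) = 0 (x(C, R) = 0*(-8) = 0)
v = 3 (v = 2 + (0*1 + 1) = 2 + (0 + 1) = 2 + 1 = 3)
v*d(117) = 3*(58 + 117) = 3*175 = 525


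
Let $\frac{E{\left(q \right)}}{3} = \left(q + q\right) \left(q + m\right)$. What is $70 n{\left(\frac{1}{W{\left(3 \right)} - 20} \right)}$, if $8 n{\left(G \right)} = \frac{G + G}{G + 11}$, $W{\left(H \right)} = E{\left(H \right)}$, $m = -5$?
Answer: $- \frac{7}{246} \approx -0.028455$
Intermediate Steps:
$E{\left(q \right)} = 6 q \left(-5 + q\right)$ ($E{\left(q \right)} = 3 \left(q + q\right) \left(q - 5\right) = 3 \cdot 2 q \left(-5 + q\right) = 6 q \left(-5 + q\right)$)
$W{\left(H \right)} = 6 H \left(-5 + H\right)$
$n{\left(G \right)} = \frac{G}{4 \left(11 + G\right)}$ ($n{\left(G \right)} = \frac{\left(G + G\right) \frac{1}{G + 11}}{8} = \frac{2 G \frac{1}{11 + G}}{8} = \frac{G}{4 \left(11 + G\right)}$)
$70 n{\left(\frac{1}{W{\left(3 \right)} - 20} \right)} = 70 \frac{1}{4 \left(6 \cdot 3 \left(-5 + 3\right) - 20\right) \left(11 + \frac{1}{6 \cdot 3 \left(-5 + 3\right) - 20}\right)} = 70 \frac{1}{4 \left(6 \cdot 3 \left(-2\right) - 20\right) \left(11 + \frac{1}{6 \cdot 3 \left(-2\right) - 20}\right)} = 70 \frac{1}{4 \left(-36 - 20\right) \left(11 + \frac{1}{-36 - 20}\right)} = 70 \frac{1}{4 \left(-56\right) \left(11 + \frac{1}{-56}\right)} = 70 \cdot \frac{1}{4} \left(- \frac{1}{56}\right) \frac{1}{11 - \frac{1}{56}} = 70 \cdot \frac{1}{4} \left(- \frac{1}{56}\right) \frac{1}{\frac{615}{56}} = 70 \cdot \frac{1}{4} \left(- \frac{1}{56}\right) \frac{56}{615} = 70 \left(- \frac{1}{2460}\right) = - \frac{7}{246}$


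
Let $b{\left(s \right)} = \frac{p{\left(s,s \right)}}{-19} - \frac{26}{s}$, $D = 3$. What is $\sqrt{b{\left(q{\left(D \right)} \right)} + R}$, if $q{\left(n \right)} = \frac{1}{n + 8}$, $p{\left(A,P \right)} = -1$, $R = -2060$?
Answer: $\frac{29 i \sqrt{1007}}{19} \approx 48.435 i$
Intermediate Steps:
$q{\left(n \right)} = \frac{1}{8 + n}$
$b{\left(s \right)} = \frac{1}{19} - \frac{26}{s}$ ($b{\left(s \right)} = - \frac{1}{-19} - \frac{26}{s} = \left(-1\right) \left(- \frac{1}{19}\right) - \frac{26}{s} = \frac{1}{19} - \frac{26}{s}$)
$\sqrt{b{\left(q{\left(D \right)} \right)} + R} = \sqrt{\frac{-494 + \frac{1}{8 + 3}}{19 \frac{1}{8 + 3}} - 2060} = \sqrt{\frac{-494 + \frac{1}{11}}{19 \cdot \frac{1}{11}} - 2060} = \sqrt{\frac{\frac{1}{\frac{1}{11}} \left(-494 + \frac{1}{11}\right)}{19} - 2060} = \sqrt{\frac{1}{19} \cdot 11 \left(- \frac{5433}{11}\right) - 2060} = \sqrt{- \frac{5433}{19} - 2060} = \sqrt{- \frac{44573}{19}} = \frac{29 i \sqrt{1007}}{19}$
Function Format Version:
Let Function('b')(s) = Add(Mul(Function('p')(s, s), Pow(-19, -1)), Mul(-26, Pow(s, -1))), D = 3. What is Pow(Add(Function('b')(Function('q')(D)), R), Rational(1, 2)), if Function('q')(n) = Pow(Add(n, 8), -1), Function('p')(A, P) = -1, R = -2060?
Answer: Mul(Rational(29, 19), I, Pow(1007, Rational(1, 2))) ≈ Mul(48.435, I)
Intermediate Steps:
Function('q')(n) = Pow(Add(8, n), -1)
Function('b')(s) = Add(Rational(1, 19), Mul(-26, Pow(s, -1))) (Function('b')(s) = Add(Mul(-1, Pow(-19, -1)), Mul(-26, Pow(s, -1))) = Add(Mul(-1, Rational(-1, 19)), Mul(-26, Pow(s, -1))) = Add(Rational(1, 19), Mul(-26, Pow(s, -1))))
Pow(Add(Function('b')(Function('q')(D)), R), Rational(1, 2)) = Pow(Add(Mul(Rational(1, 19), Pow(Pow(Add(8, 3), -1), -1), Add(-494, Pow(Add(8, 3), -1))), -2060), Rational(1, 2)) = Pow(Add(Mul(Rational(1, 19), Pow(Pow(11, -1), -1), Add(-494, Pow(11, -1))), -2060), Rational(1, 2)) = Pow(Add(Mul(Rational(1, 19), Pow(Rational(1, 11), -1), Add(-494, Rational(1, 11))), -2060), Rational(1, 2)) = Pow(Add(Mul(Rational(1, 19), 11, Rational(-5433, 11)), -2060), Rational(1, 2)) = Pow(Add(Rational(-5433, 19), -2060), Rational(1, 2)) = Pow(Rational(-44573, 19), Rational(1, 2)) = Mul(Rational(29, 19), I, Pow(1007, Rational(1, 2)))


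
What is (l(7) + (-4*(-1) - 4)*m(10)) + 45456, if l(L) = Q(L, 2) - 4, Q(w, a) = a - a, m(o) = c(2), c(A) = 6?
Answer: 45452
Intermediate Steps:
m(o) = 6
Q(w, a) = 0
l(L) = -4 (l(L) = 0 - 4 = -4)
(l(7) + (-4*(-1) - 4)*m(10)) + 45456 = (-4 + (-4*(-1) - 4)*6) + 45456 = (-4 + (4 - 4)*6) + 45456 = (-4 + 0*6) + 45456 = (-4 + 0) + 45456 = -4 + 45456 = 45452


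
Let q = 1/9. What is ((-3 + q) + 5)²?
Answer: 361/81 ≈ 4.4568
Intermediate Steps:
q = ⅑ ≈ 0.11111
((-3 + q) + 5)² = ((-3 + ⅑) + 5)² = (-26/9 + 5)² = (19/9)² = 361/81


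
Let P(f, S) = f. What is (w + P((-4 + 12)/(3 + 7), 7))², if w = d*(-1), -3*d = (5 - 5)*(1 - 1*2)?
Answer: 16/25 ≈ 0.64000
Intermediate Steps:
d = 0 (d = -(5 - 5)*(1 - 1*2)/3 = -0*(1 - 2) = -0*(-1) = -⅓*0 = 0)
w = 0 (w = 0*(-1) = 0)
(w + P((-4 + 12)/(3 + 7), 7))² = (0 + (-4 + 12)/(3 + 7))² = (0 + 8/10)² = (0 + 8*(⅒))² = (0 + ⅘)² = (⅘)² = 16/25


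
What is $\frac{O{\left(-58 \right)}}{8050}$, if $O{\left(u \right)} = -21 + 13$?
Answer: $- \frac{4}{4025} \approx -0.00099379$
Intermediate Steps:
$O{\left(u \right)} = -8$
$\frac{O{\left(-58 \right)}}{8050} = - \frac{8}{8050} = \left(-8\right) \frac{1}{8050} = - \frac{4}{4025}$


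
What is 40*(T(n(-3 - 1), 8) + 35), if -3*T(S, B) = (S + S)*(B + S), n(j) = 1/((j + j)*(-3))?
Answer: 150235/108 ≈ 1391.1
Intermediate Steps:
n(j) = -1/(6*j) (n(j) = 1/((2*j)*(-3)) = 1/(-6*j) = -1/(6*j))
T(S, B) = -2*S*(B + S)/3 (T(S, B) = -(S + S)*(B + S)/3 = -2*S*(B + S)/3)
40*(T(n(-3 - 1), 8) + 35) = 40*(-2*(-1/(6*(-3 - 1)))*(8 - 1/(6*(-3 - 1)))/3 + 35) = 40*(-2*(-1/6/(-4))*(8 - 1/6/(-4))/3 + 35) = 40*(-2*(-1/6*(-1/4))*(8 - 1/6*(-1/4))/3 + 35) = 40*(-2/3*1/24*(8 + 1/24) + 35) = 40*(-2/3*1/24*193/24 + 35) = 40*(-193/864 + 35) = 40*(30047/864) = 150235/108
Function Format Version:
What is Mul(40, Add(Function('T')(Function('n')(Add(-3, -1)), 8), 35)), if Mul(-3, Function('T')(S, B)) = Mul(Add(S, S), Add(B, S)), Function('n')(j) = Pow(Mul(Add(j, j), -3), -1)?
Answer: Rational(150235, 108) ≈ 1391.1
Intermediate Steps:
Function('n')(j) = Mul(Rational(-1, 6), Pow(j, -1)) (Function('n')(j) = Pow(Mul(Mul(2, j), -3), -1) = Pow(Mul(-6, j), -1) = Mul(Rational(-1, 6), Pow(j, -1)))
Function('T')(S, B) = Mul(Rational(-2, 3), S, Add(B, S)) (Function('T')(S, B) = Mul(Rational(-1, 3), Mul(Add(S, S), Add(B, S))) = Mul(Rational(-1, 3), Mul(Mul(2, S), Add(B, S))) = Mul(Rational(-1, 3), Mul(2, S, Add(B, S))) = Mul(Rational(-2, 3), S, Add(B, S)))
Mul(40, Add(Function('T')(Function('n')(Add(-3, -1)), 8), 35)) = Mul(40, Add(Mul(Rational(-2, 3), Mul(Rational(-1, 6), Pow(Add(-3, -1), -1)), Add(8, Mul(Rational(-1, 6), Pow(Add(-3, -1), -1)))), 35)) = Mul(40, Add(Mul(Rational(-2, 3), Mul(Rational(-1, 6), Pow(-4, -1)), Add(8, Mul(Rational(-1, 6), Pow(-4, -1)))), 35)) = Mul(40, Add(Mul(Rational(-2, 3), Mul(Rational(-1, 6), Rational(-1, 4)), Add(8, Mul(Rational(-1, 6), Rational(-1, 4)))), 35)) = Mul(40, Add(Mul(Rational(-2, 3), Rational(1, 24), Add(8, Rational(1, 24))), 35)) = Mul(40, Add(Mul(Rational(-2, 3), Rational(1, 24), Rational(193, 24)), 35)) = Mul(40, Add(Rational(-193, 864), 35)) = Mul(40, Rational(30047, 864)) = Rational(150235, 108)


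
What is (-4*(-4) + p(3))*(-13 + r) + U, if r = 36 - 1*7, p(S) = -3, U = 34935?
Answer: 35143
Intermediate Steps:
r = 29 (r = 36 - 7 = 29)
(-4*(-4) + p(3))*(-13 + r) + U = (-4*(-4) - 3)*(-13 + 29) + 34935 = (16 - 3)*16 + 34935 = 13*16 + 34935 = 208 + 34935 = 35143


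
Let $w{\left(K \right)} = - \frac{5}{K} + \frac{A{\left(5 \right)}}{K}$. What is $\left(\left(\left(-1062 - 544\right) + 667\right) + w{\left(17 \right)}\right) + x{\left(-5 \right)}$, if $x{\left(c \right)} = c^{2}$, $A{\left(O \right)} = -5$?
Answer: $- \frac{15548}{17} \approx -914.59$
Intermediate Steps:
$w{\left(K \right)} = - \frac{10}{K}$ ($w{\left(K \right)} = - \frac{5}{K} - \frac{5}{K} = - \frac{10}{K}$)
$\left(\left(\left(-1062 - 544\right) + 667\right) + w{\left(17 \right)}\right) + x{\left(-5 \right)} = \left(\left(\left(-1062 - 544\right) + 667\right) - \frac{10}{17}\right) + \left(-5\right)^{2} = \left(\left(-1606 + 667\right) - \frac{10}{17}\right) + 25 = \left(-939 - \frac{10}{17}\right) + 25 = - \frac{15973}{17} + 25 = - \frac{15548}{17}$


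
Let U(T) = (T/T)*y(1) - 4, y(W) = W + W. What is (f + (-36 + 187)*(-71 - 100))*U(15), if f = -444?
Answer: 52530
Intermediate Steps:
y(W) = 2*W
U(T) = -2 (U(T) = (T/T)*(2*1) - 4 = 1*2 - 4 = 2 - 4 = -2)
(f + (-36 + 187)*(-71 - 100))*U(15) = (-444 + (-36 + 187)*(-71 - 100))*(-2) = (-444 + 151*(-171))*(-2) = (-444 - 25821)*(-2) = -26265*(-2) = 52530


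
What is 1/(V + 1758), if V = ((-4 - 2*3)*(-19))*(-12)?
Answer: -1/522 ≈ -0.0019157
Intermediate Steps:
V = -2280 (V = ((-4 - 6)*(-19))*(-12) = -10*(-19)*(-12) = 190*(-12) = -2280)
1/(V + 1758) = 1/(-2280 + 1758) = 1/(-522) = -1/522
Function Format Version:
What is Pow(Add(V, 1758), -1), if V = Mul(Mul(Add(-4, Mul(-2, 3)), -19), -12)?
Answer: Rational(-1, 522) ≈ -0.0019157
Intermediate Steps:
V = -2280 (V = Mul(Mul(Add(-4, -6), -19), -12) = Mul(Mul(-10, -19), -12) = Mul(190, -12) = -2280)
Pow(Add(V, 1758), -1) = Pow(Add(-2280, 1758), -1) = Pow(-522, -1) = Rational(-1, 522)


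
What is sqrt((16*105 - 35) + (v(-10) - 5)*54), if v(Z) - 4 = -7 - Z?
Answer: sqrt(1753) ≈ 41.869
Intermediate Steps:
v(Z) = -3 - Z (v(Z) = 4 + (-7 - Z) = -3 - Z)
sqrt((16*105 - 35) + (v(-10) - 5)*54) = sqrt((16*105 - 35) + ((-3 - 1*(-10)) - 5)*54) = sqrt((1680 - 35) + ((-3 + 10) - 5)*54) = sqrt(1645 + (7 - 5)*54) = sqrt(1645 + 2*54) = sqrt(1645 + 108) = sqrt(1753)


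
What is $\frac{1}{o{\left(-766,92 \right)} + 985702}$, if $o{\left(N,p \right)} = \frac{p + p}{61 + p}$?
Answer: $\frac{153}{150812590} \approx 1.0145 \cdot 10^{-6}$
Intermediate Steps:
$o{\left(N,p \right)} = \frac{2 p}{61 + p}$
$\frac{1}{o{\left(-766,92 \right)} + 985702} = \frac{1}{2 \cdot 92 \frac{1}{61 + 92} + 985702} = \frac{1}{2 \cdot 92 \cdot \frac{1}{153} + 985702} = \frac{1}{\frac{184}{153} + 985702} = \frac{1}{\frac{150812590}{153}} = \frac{153}{150812590}$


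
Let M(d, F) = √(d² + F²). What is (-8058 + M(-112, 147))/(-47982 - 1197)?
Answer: 2686/16393 - 7*√697/49179 ≈ 0.16009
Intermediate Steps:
M(d, F) = √(F² + d²)
(-8058 + M(-112, 147))/(-47982 - 1197) = (-8058 + √(147² + (-112)²))/(-47982 - 1197) = (-8058 + √(21609 + 12544))/(-49179) = (-8058 + √34153)*(-1/49179) = (-8058 + 7*√697)*(-1/49179) = 2686/16393 - 7*√697/49179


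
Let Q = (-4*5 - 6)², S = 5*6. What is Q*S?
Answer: 20280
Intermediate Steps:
S = 30
Q = 676 (Q = (-20 - 6)² = (-26)² = 676)
Q*S = 676*30 = 20280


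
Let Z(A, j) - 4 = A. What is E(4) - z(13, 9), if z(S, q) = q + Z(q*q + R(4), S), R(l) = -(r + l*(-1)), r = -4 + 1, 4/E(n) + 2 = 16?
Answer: -705/7 ≈ -100.71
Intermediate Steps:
E(n) = 2/7 (E(n) = 4/(-2 + 16) = 4/14 = 4*(1/14) = 2/7)
r = -3
R(l) = 3 + l (R(l) = -(-3 + l*(-1)) = -(-3 - l) = 3 + l)
Z(A, j) = 4 + A
z(S, q) = 11 + q + q² (z(S, q) = q + (4 + (q*q + (3 + 4))) = q + (4 + (q² + 7)) = q + (4 + (7 + q²)) = q + (11 + q²) = 11 + q + q²)
E(4) - z(13, 9) = 2/7 - (11 + 9 + 9²) = 2/7 - (11 + 9 + 81) = 2/7 - 1*101 = 2/7 - 101 = -705/7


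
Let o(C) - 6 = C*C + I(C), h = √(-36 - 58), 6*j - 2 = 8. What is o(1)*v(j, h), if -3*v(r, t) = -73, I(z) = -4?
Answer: 73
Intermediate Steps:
j = 5/3 (j = ⅓ + (⅙)*8 = ⅓ + 4/3 = 5/3 ≈ 1.6667)
h = I*√94 (h = √(-94) = I*√94 ≈ 9.6954*I)
v(r, t) = 73/3 (v(r, t) = -⅓*(-73) = 73/3)
o(C) = 2 + C² (o(C) = 6 + (C*C - 4) = 6 + (C² - 4) = 6 + (-4 + C²) = 2 + C²)
o(1)*v(j, h) = (2 + 1²)*(73/3) = (2 + 1)*(73/3) = 3*(73/3) = 73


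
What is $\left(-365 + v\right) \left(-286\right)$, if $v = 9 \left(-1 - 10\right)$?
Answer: $132704$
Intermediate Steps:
$v = -99$ ($v = 9 \left(-11\right) = -99$)
$\left(-365 + v\right) \left(-286\right) = \left(-365 - 99\right) \left(-286\right) = \left(-464\right) \left(-286\right) = 132704$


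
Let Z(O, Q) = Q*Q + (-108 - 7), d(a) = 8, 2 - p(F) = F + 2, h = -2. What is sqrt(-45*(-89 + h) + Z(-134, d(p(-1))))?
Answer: 2*sqrt(1011) ≈ 63.592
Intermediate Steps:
p(F) = -F (p(F) = 2 - (F + 2) = 2 - (2 + F) = 2 + (-2 - F) = -F)
Z(O, Q) = -115 + Q**2 (Z(O, Q) = Q**2 - 115 = -115 + Q**2)
sqrt(-45*(-89 + h) + Z(-134, d(p(-1)))) = sqrt(-45*(-89 - 2) + (-115 + 8**2)) = sqrt(-45*(-91) + (-115 + 64)) = sqrt(4095 - 51) = sqrt(4044) = 2*sqrt(1011)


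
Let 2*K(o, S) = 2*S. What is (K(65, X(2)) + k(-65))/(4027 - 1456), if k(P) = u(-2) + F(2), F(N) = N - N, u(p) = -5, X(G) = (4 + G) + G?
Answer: 1/857 ≈ 0.0011669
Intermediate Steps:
X(G) = 4 + 2*G
F(N) = 0
K(o, S) = S (K(o, S) = (2*S)/2 = S)
k(P) = -5 (k(P) = -5 + 0 = -5)
(K(65, X(2)) + k(-65))/(4027 - 1456) = ((4 + 2*2) - 5)/(4027 - 1456) = ((4 + 4) - 5)/2571 = (8 - 5)*(1/2571) = 3*(1/2571) = 1/857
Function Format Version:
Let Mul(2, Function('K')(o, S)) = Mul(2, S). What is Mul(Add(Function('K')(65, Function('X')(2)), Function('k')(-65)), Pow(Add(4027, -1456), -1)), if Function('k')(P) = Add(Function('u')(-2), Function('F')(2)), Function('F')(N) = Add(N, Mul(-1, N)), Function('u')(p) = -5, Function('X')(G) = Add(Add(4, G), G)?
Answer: Rational(1, 857) ≈ 0.0011669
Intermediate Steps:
Function('X')(G) = Add(4, Mul(2, G))
Function('F')(N) = 0
Function('K')(o, S) = S (Function('K')(o, S) = Mul(Rational(1, 2), Mul(2, S)) = S)
Function('k')(P) = -5 (Function('k')(P) = Add(-5, 0) = -5)
Mul(Add(Function('K')(65, Function('X')(2)), Function('k')(-65)), Pow(Add(4027, -1456), -1)) = Mul(Add(Add(4, Mul(2, 2)), -5), Pow(Add(4027, -1456), -1)) = Mul(Add(Add(4, 4), -5), Pow(2571, -1)) = Mul(Add(8, -5), Rational(1, 2571)) = Mul(3, Rational(1, 2571)) = Rational(1, 857)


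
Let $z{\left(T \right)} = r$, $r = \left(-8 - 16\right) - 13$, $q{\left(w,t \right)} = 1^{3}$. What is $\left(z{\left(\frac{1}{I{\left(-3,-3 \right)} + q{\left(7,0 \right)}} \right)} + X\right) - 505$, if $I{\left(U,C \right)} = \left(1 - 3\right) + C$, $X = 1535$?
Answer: $993$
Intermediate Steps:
$q{\left(w,t \right)} = 1$
$r = -37$ ($r = -24 - 13 = -37$)
$I{\left(U,C \right)} = -2 + C$
$z{\left(T \right)} = -37$
$\left(z{\left(\frac{1}{I{\left(-3,-3 \right)} + q{\left(7,0 \right)}} \right)} + X\right) - 505 = \left(-37 + 1535\right) - 505 = 1498 - 505 = 993$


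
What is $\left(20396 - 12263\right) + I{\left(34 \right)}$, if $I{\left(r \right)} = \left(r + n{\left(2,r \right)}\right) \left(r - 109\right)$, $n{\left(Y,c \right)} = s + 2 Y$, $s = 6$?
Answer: $4833$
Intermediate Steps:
$n{\left(Y,c \right)} = 6 + 2 Y$
$I{\left(r \right)} = \left(-109 + r\right) \left(10 + r\right)$ ($I{\left(r \right)} = \left(r + \left(6 + 2 \cdot 2\right)\right) \left(r - 109\right) = \left(r + \left(6 + 4\right)\right) \left(-109 + r\right) = \left(r + 10\right) \left(-109 + r\right) = \left(10 + r\right) \left(-109 + r\right) = \left(-109 + r\right) \left(10 + r\right)$)
$\left(20396 - 12263\right) + I{\left(34 \right)} = \left(20396 - 12263\right) - \left(4456 - 1156\right) = 8133 - 3300 = 4833$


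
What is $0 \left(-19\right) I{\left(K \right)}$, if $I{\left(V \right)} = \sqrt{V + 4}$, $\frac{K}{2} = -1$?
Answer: $0$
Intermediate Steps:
$K = -2$ ($K = 2 \left(-1\right) = -2$)
$I{\left(V \right)} = \sqrt{4 + V}$
$0 \left(-19\right) I{\left(K \right)} = 0 \left(-19\right) \sqrt{4 - 2} = 0 \sqrt{2} = 0$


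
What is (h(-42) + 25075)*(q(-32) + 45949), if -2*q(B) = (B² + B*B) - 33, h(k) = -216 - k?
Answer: 2238176583/2 ≈ 1.1191e+9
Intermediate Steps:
q(B) = 33/2 - B² (q(B) = -((B² + B*B) - 33)/2 = -((B² + B²) - 33)/2 = -(2*B² - 33)/2 = -(-33 + 2*B²)/2 = 33/2 - B²)
(h(-42) + 25075)*(q(-32) + 45949) = ((-216 - 1*(-42)) + 25075)*((33/2 - 1*(-32)²) + 45949) = ((-216 + 42) + 25075)*((33/2 - 1*1024) + 45949) = (-174 + 25075)*((33/2 - 1024) + 45949) = 24901*(-2015/2 + 45949) = 24901*(89883/2) = 2238176583/2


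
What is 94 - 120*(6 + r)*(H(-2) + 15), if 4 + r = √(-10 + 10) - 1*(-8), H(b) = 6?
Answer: -25106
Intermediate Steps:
r = 4 (r = -4 + (√(-10 + 10) - 1*(-8)) = -4 + (√0 + 8) = -4 + (0 + 8) = -4 + 8 = 4)
94 - 120*(6 + r)*(H(-2) + 15) = 94 - 120*(6 + 4)*(6 + 15) = 94 - 1200*21 = 94 - 120*210 = 94 - 25200 = -25106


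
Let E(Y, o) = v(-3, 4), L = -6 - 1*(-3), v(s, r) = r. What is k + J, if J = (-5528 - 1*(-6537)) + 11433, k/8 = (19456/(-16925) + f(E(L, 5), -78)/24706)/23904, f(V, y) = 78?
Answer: 7772699817589507/624714680700 ≈ 12442.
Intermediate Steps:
L = -3 (L = -6 + 3 = -3)
E(Y, o) = 4
k = -239679893/624714680700 (k = 8*((19456/(-16925) + 78/24706)/23904) = 8*((19456*(-1/16925) + 78*(1/24706))*(1/23904)) = 8*((-19456/16925 + 39/12353)*(1/23904)) = 8*(-239679893/209074525*1/23904) = 8*(-239679893/4997717445600) = -239679893/624714680700 ≈ -0.00038366)
J = 12442 (J = (-5528 + 6537) + 11433 = 1009 + 11433 = 12442)
k + J = -239679893/624714680700 + 12442 = 7772699817589507/624714680700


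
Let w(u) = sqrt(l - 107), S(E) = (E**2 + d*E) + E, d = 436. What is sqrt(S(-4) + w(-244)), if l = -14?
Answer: sqrt(-1732 + 11*I) ≈ 0.1322 + 41.617*I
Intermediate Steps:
S(E) = E**2 + 437*E (S(E) = (E**2 + 436*E) + E = E**2 + 437*E)
w(u) = 11*I (w(u) = sqrt(-14 - 107) = sqrt(-121) = 11*I)
sqrt(S(-4) + w(-244)) = sqrt(-4*(437 - 4) + 11*I) = sqrt(-4*433 + 11*I) = sqrt(-1732 + 11*I)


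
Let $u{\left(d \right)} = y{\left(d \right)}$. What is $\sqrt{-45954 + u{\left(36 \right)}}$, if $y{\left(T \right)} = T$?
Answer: $3 i \sqrt{5102} \approx 214.28 i$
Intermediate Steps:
$u{\left(d \right)} = d$
$\sqrt{-45954 + u{\left(36 \right)}} = \sqrt{-45954 + 36} = \sqrt{-45918} = 3 i \sqrt{5102}$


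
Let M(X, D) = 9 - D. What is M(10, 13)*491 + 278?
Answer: -1686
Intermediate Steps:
M(10, 13)*491 + 278 = (9 - 1*13)*491 + 278 = (9 - 13)*491 + 278 = -4*491 + 278 = -1964 + 278 = -1686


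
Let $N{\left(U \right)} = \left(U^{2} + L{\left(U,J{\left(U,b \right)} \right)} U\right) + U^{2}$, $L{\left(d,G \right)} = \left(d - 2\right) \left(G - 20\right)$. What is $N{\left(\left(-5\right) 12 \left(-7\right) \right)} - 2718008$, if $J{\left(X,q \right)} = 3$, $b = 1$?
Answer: $-5349728$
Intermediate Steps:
$L{\left(d,G \right)} = \left(-20 + G\right) \left(-2 + d\right)$ ($L{\left(d,G \right)} = \left(-2 + d\right) \left(-20 + G\right) = \left(-20 + G\right) \left(-2 + d\right)$)
$N{\left(U \right)} = 2 U^{2} + U \left(34 - 17 U\right)$ ($N{\left(U \right)} = \left(U^{2} + \left(40 - 20 U - 6 + 3 U\right) U\right) + U^{2} = \left(U^{2} + \left(34 - 17 U\right) U\right) + U^{2} = \left(U^{2} + U \left(34 - 17 U\right)\right) + U^{2} = 2 U^{2} + U \left(34 - 17 U\right)$)
$N{\left(\left(-5\right) 12 \left(-7\right) \right)} - 2718008 = \left(-5\right) 12 \left(-7\right) \left(34 - 15 \left(-5\right) 12 \left(-7\right)\right) - 2718008 = \left(-60\right) \left(-7\right) \left(34 - 15 \left(\left(-60\right) \left(-7\right)\right)\right) - 2718008 = 420 \left(34 - 6300\right) - 2718008 = 420 \left(-6266\right) - 2718008 = -2631720 - 2718008 = -5349728$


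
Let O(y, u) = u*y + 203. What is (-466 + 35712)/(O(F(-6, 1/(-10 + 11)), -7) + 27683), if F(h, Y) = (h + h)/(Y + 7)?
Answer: 70492/55793 ≈ 1.2635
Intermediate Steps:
F(h, Y) = 2*h/(7 + Y) (F(h, Y) = (2*h)/(7 + Y) = 2*h/(7 + Y))
O(y, u) = 203 + u*y
(-466 + 35712)/(O(F(-6, 1/(-10 + 11)), -7) + 27683) = (-466 + 35712)/((203 - 14*(-6)/(7 + 1/(-10 + 11))) + 27683) = 35246/((203 - 14*(-6)/(7 + 1/1)) + 27683) = 35246/((203 - 14*(-6)/(7 + 1)) + 27683) = 35246/((203 - 14*(-6)/8) + 27683) = 35246/((203 - 7*(-3/2)) + 27683) = 35246/((203 + 21/2) + 27683) = 35246/(427/2 + 27683) = 35246/(55793/2) = 35246*(2/55793) = 70492/55793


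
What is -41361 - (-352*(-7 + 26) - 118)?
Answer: -34555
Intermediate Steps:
-41361 - (-352*(-7 + 26) - 118) = -41361 - (-352*19 - 118) = -41361 - (-6688 - 118) = -41361 - 1*(-6806) = -41361 + 6806 = -34555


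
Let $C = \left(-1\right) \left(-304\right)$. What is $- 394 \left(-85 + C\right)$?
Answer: $-86286$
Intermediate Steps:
$C = 304$
$- 394 \left(-85 + C\right) = - 394 \left(-85 + 304\right) = \left(-394\right) 219 = -86286$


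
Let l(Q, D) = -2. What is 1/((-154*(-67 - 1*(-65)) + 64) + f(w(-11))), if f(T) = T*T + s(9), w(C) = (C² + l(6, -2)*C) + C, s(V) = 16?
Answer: 1/17812 ≈ 5.6142e-5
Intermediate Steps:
w(C) = C² - C (w(C) = (C² - 2*C) + C = C² - C)
f(T) = 16 + T² (f(T) = T*T + 16 = T² + 16 = 16 + T²)
1/((-154*(-67 - 1*(-65)) + 64) + f(w(-11))) = 1/((-154*(-67 - 1*(-65)) + 64) + (16 + (-11*(-1 - 11))²)) = 1/((-154*(-67 + 65) + 64) + (16 + (-11*(-12))²)) = 1/((-154*(-2) + 64) + (16 + 132²)) = 1/((308 + 64) + (16 + 17424)) = 1/(372 + 17440) = 1/17812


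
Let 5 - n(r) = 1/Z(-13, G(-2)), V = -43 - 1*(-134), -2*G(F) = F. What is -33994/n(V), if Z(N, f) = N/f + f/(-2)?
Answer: -917838/137 ≈ -6699.5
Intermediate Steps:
G(F) = -F/2
V = 91 (V = -43 + 134 = 91)
Z(N, f) = -f/2 + N/f (Z(N, f) = N/f + f*(-½) = N/f - f/2 = -f/2 + N/f)
n(r) = 137/27 (n(r) = 5 - 1/(-(-1)*(-2)/4 - 13/((-½*(-2)))) = 5 - 1/(-½*1 - 13/1) = 5 - 1/(-½ - 13*1) = 5 - 1/(-½ - 13) = 5 - 1/(-27/2) = 5 - 1*(-2/27) = 5 + 2/27 = 137/27)
-33994/n(V) = -33994/137/27 = -33994*27/137 = -917838/137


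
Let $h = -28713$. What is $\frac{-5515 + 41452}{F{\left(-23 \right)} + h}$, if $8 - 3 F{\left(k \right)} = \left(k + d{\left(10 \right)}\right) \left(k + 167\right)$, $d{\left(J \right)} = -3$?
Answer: $- \frac{107811}{82387} \approx -1.3086$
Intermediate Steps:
$F{\left(k \right)} = \frac{8}{3} - \frac{\left(-3 + k\right) \left(167 + k\right)}{3}$ ($F{\left(k \right)} = \frac{8}{3} - \frac{\left(k - 3\right) \left(k + 167\right)}{3} = \frac{8}{3} - \frac{\left(-3 + k\right) \left(167 + k\right)}{3}$)
$\frac{-5515 + 41452}{F{\left(-23 \right)} + h} = \frac{-5515 + 41452}{\left(\frac{509}{3} - - \frac{3772}{3} - \frac{\left(-23\right)^{2}}{3}\right) - 28713} = \frac{35937}{\left(\frac{509}{3} + \frac{3772}{3} - \frac{529}{3}\right) - 28713} = \frac{35937}{\frac{3752}{3} - 28713} = \frac{35937}{- \frac{82387}{3}} = 35937 \left(- \frac{3}{82387}\right) = - \frac{107811}{82387}$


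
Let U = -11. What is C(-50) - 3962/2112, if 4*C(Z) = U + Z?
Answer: -18085/1056 ≈ -17.126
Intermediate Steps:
C(Z) = -11/4 + Z/4 (C(Z) = (-11 + Z)/4 = -11/4 + Z/4)
C(-50) - 3962/2112 = (-11/4 + (1/4)*(-50)) - 3962/2112 = (-11/4 - 25/2) - 3962/2112 = -61/4 - 1*1981/1056 = -61/4 - 1981/1056 = -18085/1056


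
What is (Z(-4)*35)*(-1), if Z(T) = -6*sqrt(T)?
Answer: 420*I ≈ 420.0*I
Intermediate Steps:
(Z(-4)*35)*(-1) = (-12*I*35)*(-1) = -420*I*(-1) = 420*I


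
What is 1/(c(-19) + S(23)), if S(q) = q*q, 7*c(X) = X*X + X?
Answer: 7/4045 ≈ 0.0017305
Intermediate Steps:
c(X) = X/7 + X**2/7 (c(X) = (X*X + X)/7 = (X**2 + X)/7 = (X + X**2)/7 = X/7 + X**2/7)
S(q) = q**2
1/(c(-19) + S(23)) = 1/((1/7)*(-19)*(1 - 19) + 23**2) = 1/((1/7)*(-19)*(-18) + 529) = 1/(342/7 + 529) = 1/(4045/7) = 7/4045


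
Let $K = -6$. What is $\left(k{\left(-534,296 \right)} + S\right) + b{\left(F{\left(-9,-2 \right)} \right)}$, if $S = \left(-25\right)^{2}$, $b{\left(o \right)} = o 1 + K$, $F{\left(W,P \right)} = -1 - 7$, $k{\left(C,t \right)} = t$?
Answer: $907$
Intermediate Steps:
$F{\left(W,P \right)} = -8$
$b{\left(o \right)} = -6 + o$ ($b{\left(o \right)} = o 1 - 6 = o - 6 = -6 + o$)
$S = 625$
$\left(k{\left(-534,296 \right)} + S\right) + b{\left(F{\left(-9,-2 \right)} \right)} = \left(296 + 625\right) - 14 = 921 - 14 = 907$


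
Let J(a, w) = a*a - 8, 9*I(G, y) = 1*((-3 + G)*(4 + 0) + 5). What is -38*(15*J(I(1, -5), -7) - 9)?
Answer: 14516/3 ≈ 4838.7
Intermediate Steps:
I(G, y) = -7/9 + 4*G/9 (I(G, y) = (1*((-3 + G)*(4 + 0) + 5))/9 = (1*((-3 + G)*4 + 5))/9 = (1*((-12 + 4*G) + 5))/9 = (1*(-7 + 4*G))/9 = (-7 + 4*G)/9 = -7/9 + 4*G/9)
J(a, w) = -8 + a² (J(a, w) = a² - 8 = -8 + a²)
-38*(15*J(I(1, -5), -7) - 9) = -38*(15*(-8 + (-7/9 + (4/9)*1)²) - 9) = -38*(15*(-8 + (-7/9 + 4/9)²) - 9) = -38*(15*(-8 + (-⅓)²) - 9) = -38*(15*(-8 + ⅑) - 9) = -38*(15*(-71/9) - 9) = -38*(-355/3 - 9) = -38*(-382/3) = 14516/3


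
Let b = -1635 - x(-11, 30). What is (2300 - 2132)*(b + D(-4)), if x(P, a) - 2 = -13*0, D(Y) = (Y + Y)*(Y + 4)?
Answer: -275016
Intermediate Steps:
D(Y) = 2*Y*(4 + Y) (D(Y) = (2*Y)*(4 + Y) = 2*Y*(4 + Y))
x(P, a) = 2 (x(P, a) = 2 - 13*0 = 2 + 0 = 2)
b = -1637 (b = -1635 - 1*2 = -1635 - 2 = -1637)
(2300 - 2132)*(b + D(-4)) = (2300 - 2132)*(-1637 + 2*(-4)*(4 - 4)) = 168*(-1637 + 2*(-4)*0) = 168*(-1637 + 0) = 168*(-1637) = -275016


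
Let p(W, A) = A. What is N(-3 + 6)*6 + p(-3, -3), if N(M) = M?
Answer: 15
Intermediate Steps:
N(-3 + 6)*6 + p(-3, -3) = (-3 + 6)*6 - 3 = 3*6 - 3 = 18 - 3 = 15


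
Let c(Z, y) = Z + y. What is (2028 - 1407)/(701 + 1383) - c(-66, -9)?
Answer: 156921/2084 ≈ 75.298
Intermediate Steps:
(2028 - 1407)/(701 + 1383) - c(-66, -9) = (2028 - 1407)/(701 + 1383) - (-66 - 9) = 621/2084 - 1*(-75) = 621*(1/2084) + 75 = 621/2084 + 75 = 156921/2084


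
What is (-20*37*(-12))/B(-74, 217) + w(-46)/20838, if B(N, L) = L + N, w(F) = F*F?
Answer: 4029218/64779 ≈ 62.199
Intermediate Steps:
w(F) = F²
(-20*37*(-12))/B(-74, 217) + w(-46)/20838 = (-20*37*(-12))/(217 - 74) + (-46)²/20838 = -740*(-12)/143 + 2116*(1/20838) = 8880*(1/143) + 46/453 = 8880/143 + 46/453 = 4029218/64779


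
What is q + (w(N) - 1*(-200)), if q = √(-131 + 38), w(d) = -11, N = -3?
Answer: 189 + I*√93 ≈ 189.0 + 9.6436*I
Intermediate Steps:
q = I*√93 (q = √(-93) = I*√93 ≈ 9.6436*I)
q + (w(N) - 1*(-200)) = I*√93 + (-11 - 1*(-200)) = I*√93 + (-11 + 200) = I*√93 + 189 = 189 + I*√93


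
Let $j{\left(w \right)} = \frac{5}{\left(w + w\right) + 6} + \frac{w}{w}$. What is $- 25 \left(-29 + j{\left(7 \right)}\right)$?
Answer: $\frac{2775}{4} \approx 693.75$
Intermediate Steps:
$j{\left(w \right)} = 1 + \frac{5}{6 + 2 w}$ ($j{\left(w \right)} = \frac{5}{2 w + 6} + 1 = \frac{5}{6 + 2 w} + 1 = 1 + \frac{5}{6 + 2 w}$)
$- 25 \left(-29 + j{\left(7 \right)}\right) = - 25 \left(-29 + \frac{\frac{11}{2} + 7}{3 + 7}\right) = - 25 \left(-29 + \frac{1}{10} \cdot \frac{25}{2}\right) = - 25 \left(-29 + \frac{5}{4}\right) = \left(-25\right) \left(- \frac{111}{4}\right) = \frac{2775}{4}$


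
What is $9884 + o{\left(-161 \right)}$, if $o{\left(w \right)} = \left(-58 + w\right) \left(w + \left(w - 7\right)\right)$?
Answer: $81935$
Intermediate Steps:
$o{\left(w \right)} = \left(-58 + w\right) \left(-7 + 2 w\right)$ ($o{\left(w \right)} = \left(-58 + w\right) \left(w + \left(-7 + w\right)\right) = \left(-58 + w\right) \left(-7 + 2 w\right)$)
$9884 + o{\left(-161 \right)} = 9884 + \left(406 - -19803 + 2 \left(-161\right)^{2}\right) = 9884 + \left(406 + 19803 + 2 \cdot 25921\right) = 9884 + \left(406 + 19803 + 51842\right) = 9884 + 72051 = 81935$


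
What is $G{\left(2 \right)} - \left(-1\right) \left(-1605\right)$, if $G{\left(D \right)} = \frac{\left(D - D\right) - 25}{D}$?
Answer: $- \frac{3235}{2} \approx -1617.5$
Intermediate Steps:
$G{\left(D \right)} = - \frac{25}{D}$ ($G{\left(D \right)} = \frac{0 - 25}{D} = - \frac{25}{D}$)
$G{\left(2 \right)} - \left(-1\right) \left(-1605\right) = - \frac{25}{2} - \left(-1\right) \left(-1605\right) = \left(-25\right) \frac{1}{2} - 1605 = - \frac{25}{2} - 1605 = - \frac{3235}{2}$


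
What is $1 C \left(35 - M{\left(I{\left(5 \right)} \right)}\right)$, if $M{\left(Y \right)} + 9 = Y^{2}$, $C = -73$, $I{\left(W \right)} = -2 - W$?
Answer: $365$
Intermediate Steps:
$M{\left(Y \right)} = -9 + Y^{2}$
$1 C \left(35 - M{\left(I{\left(5 \right)} \right)}\right) = 1 \left(-73\right) \left(35 - \left(-9 + \left(-2 - 5\right)^{2}\right)\right) = - 73 \left(35 - \left(-9 + \left(-2 - 5\right)^{2}\right)\right) = - 73 \left(35 - \left(-9 + \left(-7\right)^{2}\right)\right) = - 73 \left(35 - \left(-9 + 49\right)\right) = - 73 \left(35 - 40\right) = \left(-73\right) \left(-5\right) = 365$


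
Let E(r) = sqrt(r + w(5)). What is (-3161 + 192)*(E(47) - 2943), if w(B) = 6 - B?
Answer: 8737767 - 11876*sqrt(3) ≈ 8.7172e+6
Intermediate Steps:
E(r) = sqrt(1 + r) (E(r) = sqrt(r + (6 - 1*5)) = sqrt(r + (6 - 5)) = sqrt(r + 1) = sqrt(1 + r))
(-3161 + 192)*(E(47) - 2943) = (-3161 + 192)*(sqrt(1 + 47) - 2943) = -2969*(sqrt(48) - 2943) = -2969*(4*sqrt(3) - 2943) = -2969*(-2943 + 4*sqrt(3)) = 8737767 - 11876*sqrt(3)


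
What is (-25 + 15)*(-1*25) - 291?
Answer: -41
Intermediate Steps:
(-25 + 15)*(-1*25) - 291 = -10*(-25) - 291 = 250 - 291 = -41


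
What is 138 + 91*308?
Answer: 28166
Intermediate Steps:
138 + 91*308 = 138 + 28028 = 28166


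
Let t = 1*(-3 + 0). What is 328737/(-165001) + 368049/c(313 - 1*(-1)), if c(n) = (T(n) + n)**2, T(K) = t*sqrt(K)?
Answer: 10012931875377/4819654459850 + 1104147*sqrt(314)/14604925 ≈ 3.4172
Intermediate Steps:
t = -3 (t = 1*(-3) = -3)
T(K) = -3*sqrt(K)
c(n) = (n - 3*sqrt(n))**2 (c(n) = (-3*sqrt(n) + n)**2 = (n - 3*sqrt(n))**2)
328737/(-165001) + 368049/c(313 - 1*(-1)) = 328737/(-165001) + 368049/((-(313 - 1*(-1)) + 3*sqrt(313 - 1*(-1)))**2) = 328737*(-1/165001) + 368049/((-(313 + 1) + 3*sqrt(313 + 1))**2) = -328737/165001 + 368049/((-1*314 + 3*sqrt(314))**2) = -328737/165001 + 368049/((-314 + 3*sqrt(314))**2) = -328737/165001 + 368049/(-314 + 3*sqrt(314))**2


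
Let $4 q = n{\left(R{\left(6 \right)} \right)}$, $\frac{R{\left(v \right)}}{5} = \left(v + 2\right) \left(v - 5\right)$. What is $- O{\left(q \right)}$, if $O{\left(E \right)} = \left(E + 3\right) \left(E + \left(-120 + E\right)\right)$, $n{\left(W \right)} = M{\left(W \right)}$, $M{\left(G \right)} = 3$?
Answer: $\frac{3555}{8} \approx 444.38$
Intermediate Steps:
$R{\left(v \right)} = 5 \left(-5 + v\right) \left(2 + v\right)$ ($R{\left(v \right)} = 5 \left(v + 2\right) \left(v - 5\right) = 5 \left(2 + v\right) \left(-5 + v\right) = 5 \left(-5 + v\right) \left(2 + v\right)$)
$n{\left(W \right)} = 3$
$q = \frac{3}{4}$ ($q = \frac{1}{4} \cdot 3 = \frac{3}{4} \approx 0.75$)
$O{\left(E \right)} = \left(-120 + 2 E\right) \left(3 + E\right)$ ($O{\left(E \right)} = \left(3 + E\right) \left(-120 + 2 E\right) = \left(-120 + 2 E\right) \left(3 + E\right)$)
$- O{\left(q \right)} = - (-360 - \frac{171}{2} + 2 \left(\frac{3}{4}\right)^{2}) = - (-360 - \frac{171}{2} + 2 \cdot \frac{9}{16}) = - (-360 - \frac{171}{2} + \frac{9}{8}) = \left(-1\right) \left(- \frac{3555}{8}\right) = \frac{3555}{8}$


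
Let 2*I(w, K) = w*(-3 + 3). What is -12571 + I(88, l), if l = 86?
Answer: -12571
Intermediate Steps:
I(w, K) = 0 (I(w, K) = (w*(-3 + 3))/2 = (w*0)/2 = (1/2)*0 = 0)
-12571 + I(88, l) = -12571 + 0 = -12571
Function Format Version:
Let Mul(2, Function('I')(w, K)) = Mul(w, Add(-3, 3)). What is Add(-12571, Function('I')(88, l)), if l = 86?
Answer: -12571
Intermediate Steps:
Function('I')(w, K) = 0 (Function('I')(w, K) = Mul(Rational(1, 2), Mul(w, Add(-3, 3))) = Mul(Rational(1, 2), Mul(w, 0)) = Mul(Rational(1, 2), 0) = 0)
Add(-12571, Function('I')(88, l)) = Add(-12571, 0) = -12571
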